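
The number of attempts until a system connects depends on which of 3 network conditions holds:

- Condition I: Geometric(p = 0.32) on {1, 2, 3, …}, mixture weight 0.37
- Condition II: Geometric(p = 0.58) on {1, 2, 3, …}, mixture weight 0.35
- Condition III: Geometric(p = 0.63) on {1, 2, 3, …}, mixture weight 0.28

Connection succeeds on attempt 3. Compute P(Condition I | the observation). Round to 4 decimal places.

0.4773

Posterior ∝ prior × likelihood, so P(k | x) ∝ π_k f_k(x); normalise over all components.
Evaluate each component's likelihood at the observed value:
  f_I = 0.32·(1−0.32)^2 = 0.32·0.4624 = 0.147968
  f_II = 0.58·(1−0.58)^2 = 0.58·0.1764 = 0.102312
  f_III = 0.63·(1−0.63)^2 = 0.63·0.1369 = 0.086247
Prior × likelihood for each component:
  π_I·f_I = 0.37 × 0.147968 = 0.0547482
  π_II·f_II = 0.35 × 0.102312 = 0.0358092
  π_III·f_III = 0.28 × 0.086247 = 0.0241492
Normaliser: 0.0547482 + 0.0358092 + 0.0241492 = 0.114707
Responsibility of Condition I: 0.0547482 / 0.114707 ≈ 0.4773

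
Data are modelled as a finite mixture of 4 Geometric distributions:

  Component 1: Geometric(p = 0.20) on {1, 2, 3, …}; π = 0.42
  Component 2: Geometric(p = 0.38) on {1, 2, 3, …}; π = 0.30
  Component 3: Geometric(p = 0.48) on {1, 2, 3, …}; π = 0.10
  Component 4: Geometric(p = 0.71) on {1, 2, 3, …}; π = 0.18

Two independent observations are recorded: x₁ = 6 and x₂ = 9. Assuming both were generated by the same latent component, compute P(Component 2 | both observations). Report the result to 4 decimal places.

Apply Bayes' rule: the posterior for each component is proportional to its prior times its likelihood at x.
Since both observations come from the same component, the likelihood for component k is f_k(x₁)·f_k(x₂).
  f_1 = [0.20·(1−0.20)^5 = 0.20·0.32768 = 0.065536] × [0.0335544] = 0.00219902
  f_2 = [0.38·(1−0.38)^5 = 0.38·0.0916133 = 0.034813] × [0.00829692] = 0.000288841
  f_3 = [0.48·(1−0.48)^5 = 0.48·0.0380204 = 0.0182498] × [0.00256607] = 4.68302e-05
  f_4 = [0.71·(1−0.71)^5 = 0.71·0.00205111 = 0.00145629] × [3.55175e-05] = 5.17238e-08
Prior × likelihood for each component:
  P(Z=1)·f_1 = 0.42 × 0.00219902 = 0.00092359
  P(Z=2)·f_2 = 0.30 × 0.000288841 = 8.66524e-05
  P(Z=3)·f_3 = 0.10 × 4.68302e-05 = 4.68302e-06
  P(Z=4)·f_4 = 0.18 × 5.17238e-08 = 9.31029e-09
Sum: 0.00092359 + 8.66524e-05 + 4.68302e-06 + 9.31029e-09 = 0.00101493
So the posterior for Component 2 is 8.66524e-05 / 0.00101493 ≈ 0.0854.

0.0854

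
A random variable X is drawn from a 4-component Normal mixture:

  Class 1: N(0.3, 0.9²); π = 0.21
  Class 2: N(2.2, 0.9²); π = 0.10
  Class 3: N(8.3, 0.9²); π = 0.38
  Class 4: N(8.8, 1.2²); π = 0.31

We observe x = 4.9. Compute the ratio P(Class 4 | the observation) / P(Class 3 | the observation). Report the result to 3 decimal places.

3.909

Since P(k|x) ∝ w_k f_k(x), the posterior odds are w_i f_i(x) / (w_j f_j(x)).
Component likelihoods at x = 4.9:
  f_1 = 9.41957e-07
  f_2 = 0.00492428
  f_3 = 0.000352881
  f_4 = 0.00169087
Posterior odds = (w_4·f_4) / (w_3·f_3) = (0.31·0.00169087) / (0.38·0.000352881) = 0.000524171 / 0.000134095 ≈ 3.909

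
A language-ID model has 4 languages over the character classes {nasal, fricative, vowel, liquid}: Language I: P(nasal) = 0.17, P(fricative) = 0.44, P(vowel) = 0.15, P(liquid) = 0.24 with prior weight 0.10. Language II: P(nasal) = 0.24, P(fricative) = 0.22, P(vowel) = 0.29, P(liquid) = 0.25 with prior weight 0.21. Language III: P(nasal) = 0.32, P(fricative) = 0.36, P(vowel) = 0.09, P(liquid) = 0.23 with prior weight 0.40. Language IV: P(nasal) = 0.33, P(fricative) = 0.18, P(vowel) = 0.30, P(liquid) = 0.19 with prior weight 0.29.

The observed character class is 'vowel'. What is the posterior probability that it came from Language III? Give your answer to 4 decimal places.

0.1810

Apply Bayes' rule: the posterior for each component is proportional to its prior times its likelihood at x.
Evaluate each component's likelihood at the observed value:
  p_I = P(vowel | comp) = 0.15
  p_II = P(vowel | comp) = 0.29
  p_III = P(vowel | comp) = 0.09
  p_IV = P(vowel | comp) = 0.30
Prior × likelihood for each component:
  P(Z=I)·p_I = 0.10 × 0.15 = 0.015
  P(Z=II)·p_II = 0.21 × 0.29 = 0.0609
  P(Z=III)·p_III = 0.40 × 0.09 = 0.036
  P(Z=IV)·p_IV = 0.29 × 0.3 = 0.087
Denominator: 0.015 + 0.0609 + 0.036 + 0.087 = 0.1989
P(Language III | the observation) ≈ 0.1810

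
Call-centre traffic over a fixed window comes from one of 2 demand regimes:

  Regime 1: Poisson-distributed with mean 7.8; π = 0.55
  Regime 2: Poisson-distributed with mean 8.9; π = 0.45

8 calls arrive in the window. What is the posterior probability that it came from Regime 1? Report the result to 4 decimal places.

By Bayes' theorem, P(k | x) = P(Z=k) f_k(x) / Σ_j P(Z=j) f_j(x).
Poisson probabilities:
  p_1 = e^(−7.8)·7.8^8/8! = 0.139232
  p_2 = e^(−8.9)·8.9^8/8! = 0.133161
Unnormalised posteriors:
  P(Z=1)·p_1 = 0.55 × 0.139232 = 0.0765776
  P(Z=2)·p_2 = 0.45 × 0.133161 = 0.0599227
Sum: 0.0765776 + 0.0599227 = 0.1365
So the posterior for Regime 1 is 0.0765776 / 0.1365 ≈ 0.5610.

0.5610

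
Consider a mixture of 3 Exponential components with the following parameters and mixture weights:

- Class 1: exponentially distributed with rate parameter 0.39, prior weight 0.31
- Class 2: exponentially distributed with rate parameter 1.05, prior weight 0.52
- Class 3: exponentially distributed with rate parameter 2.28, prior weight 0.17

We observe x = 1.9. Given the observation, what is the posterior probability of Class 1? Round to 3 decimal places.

Posterior ∝ prior × likelihood, so P(k | x) ∝ w_k f_k(x); normalise over all components.
Evaluate each component's likelihood at the observed value:
  p_1 = 0.185888
  p_2 = 0.142814
  p_3 = 0.029962
Multiply by the mixture weights:
  w_1·p_1 = 0.31 × 0.185888 = 0.0576254
  w_2·p_2 = 0.52 × 0.142814 = 0.0742635
  w_3·p_3 = 0.17 × 0.029962 = 0.00509354
Sum: 0.0576254 + 0.0742635 + 0.00509354 = 0.136982
P(Class 1 | x) = 0.0576254 / 0.136982 ≈ 0.421

0.421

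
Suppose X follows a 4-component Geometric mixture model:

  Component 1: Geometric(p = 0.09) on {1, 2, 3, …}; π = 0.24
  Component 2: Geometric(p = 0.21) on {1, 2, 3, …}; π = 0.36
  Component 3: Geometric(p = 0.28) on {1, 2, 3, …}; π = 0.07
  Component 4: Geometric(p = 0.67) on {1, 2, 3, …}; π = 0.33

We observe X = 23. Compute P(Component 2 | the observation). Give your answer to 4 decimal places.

0.1343

Apply Bayes' rule: the posterior for each component is proportional to its prior times its likelihood at x.
Component likelihoods at x = 23:
  f_1 = 0.0113019
  f_2 = 0.00117494
  f_3 = 0.000203457
  f_4 = 1.71152e-11
Weight by the priors:
  π_1·f_1 = 0.24 × 0.0113019 = 0.00271247
  π_2·f_2 = 0.36 × 0.00117494 = 0.000422978
  π_3·f_3 = 0.07 × 0.000203457 = 1.4242e-05
  π_4·f_4 = 0.33 × 1.71152e-11 = 5.64801e-12
Marginal: 0.00271247 + 0.000422978 + 1.4242e-05 + 5.64801e-12 = 0.00314969
P(Component 2 | the observation) ≈ 0.1343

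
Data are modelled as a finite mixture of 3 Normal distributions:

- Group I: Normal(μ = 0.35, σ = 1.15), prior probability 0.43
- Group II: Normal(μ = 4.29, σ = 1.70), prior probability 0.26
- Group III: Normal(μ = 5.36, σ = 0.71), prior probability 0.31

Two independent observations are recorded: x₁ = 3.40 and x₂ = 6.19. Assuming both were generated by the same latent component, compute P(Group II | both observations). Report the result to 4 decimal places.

Posterior ∝ prior × likelihood, so P(k | x) ∝ P(Z=k) f_k(x); normalise over all components.
Since both observations come from the same component, the likelihood for component k is f_k(x₁)·f_k(x₂).
  p_I = [(1/(1.15·√(2π)))·exp(−(3.40−0.35)²/(2·1.15²)) = 0.346906·exp(-3.51701) = 0.0102989] × [8.71485e-07] = 8.97538e-09
  p_II = [(1/(1.70·√(2π)))·exp(−(3.40−4.29)²/(2·1.70²)) = 0.234672·exp(-0.13704) = 0.204618] × [0.125665] = 0.0257134
  p_III = [(1/(0.71·√(2π)))·exp(−(3.40−5.36)²/(2·0.71²)) = 0.561891·exp(-3.81036) = 0.0124404] × [0.283726] = 0.00352968
Unnormalised posteriors:
  P(Z=I)·p_I = 0.43 × 8.97538e-09 = 3.85941e-09
  P(Z=II)·p_II = 0.26 × 0.0257134 = 0.00668549
  P(Z=III)·p_III = 0.31 × 0.00352968 = 0.0010942
Evidence: 3.85941e-09 + 0.00668549 + 0.0010942 = 0.00777969
Responsibility of Group II: 0.00668549 / 0.00777969 ≈ 0.8594

0.8594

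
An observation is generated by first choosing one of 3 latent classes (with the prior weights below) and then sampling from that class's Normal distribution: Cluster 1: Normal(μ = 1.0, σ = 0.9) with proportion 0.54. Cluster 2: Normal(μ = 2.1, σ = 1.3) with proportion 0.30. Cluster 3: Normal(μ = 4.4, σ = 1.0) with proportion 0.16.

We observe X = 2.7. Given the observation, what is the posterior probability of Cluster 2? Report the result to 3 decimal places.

0.600

Posterior ∝ prior × likelihood, so P(k | x) ∝ P(Z=k) f_k(x); normalise over all components.
Component likelihoods at x = 2.7:
  f_1 = (1/(0.9·√(2π)))·exp(−(2.7−1.0)²/(2·0.9²)) = 0.443269·exp(-1.78395) = 0.0744574
  f_2 = (1/(1.3·√(2π)))·exp(−(2.7−2.1)²/(2·1.3²)) = 0.306879·exp(-0.10651) = 0.275874
  f_3 = (1/(1.0·√(2π)))·exp(−(2.7−4.4)²/(2·1.0²)) = 0.398942·exp(-1.44500) = 0.0940491
Prior × likelihood for each component:
  P(Z=1)·f_1 = 0.54 × 0.0744574 = 0.040207
  P(Z=2)·f_2 = 0.30 × 0.275874 = 0.0827621
  P(Z=3)·f_3 = 0.16 × 0.0940491 = 0.0150479
Marginal: 0.040207 + 0.0827621 + 0.0150479 = 0.138017
Responsibility of Cluster 2: 0.0827621 / 0.138017 ≈ 0.600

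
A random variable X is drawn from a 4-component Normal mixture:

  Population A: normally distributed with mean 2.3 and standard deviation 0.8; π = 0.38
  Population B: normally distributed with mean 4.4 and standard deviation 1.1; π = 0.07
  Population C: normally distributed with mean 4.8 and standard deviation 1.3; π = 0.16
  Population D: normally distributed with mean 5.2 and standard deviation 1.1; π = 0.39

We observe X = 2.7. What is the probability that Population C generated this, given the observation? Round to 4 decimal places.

Posterior ∝ prior × likelihood, so P(k | x) ∝ π_k f_k(x); normalise over all components.
Normal densities:
  L_A = (1/(0.8·√(2π)))·exp(−(2.7−2.3)²/(2·0.8²)) = 0.498678·exp(-0.12500) = 0.440082
  L_B = (1/(1.1·√(2π)))·exp(−(2.7−4.4)²/(2·1.1²)) = 0.362675·exp(-1.19421) = 0.109869
  L_C = (1/(1.3·√(2π)))·exp(−(2.7−4.8)²/(2·1.3²)) = 0.306879·exp(-1.30473) = 0.0832392
  L_D = (1/(1.1·√(2π)))·exp(−(2.7−5.2)²/(2·1.1²)) = 0.362675·exp(-2.58264) = 0.0274087
Multiply by the mixture weights:
  π_A·L_A = 0.38 × 0.440082 = 0.167231
  π_B·L_B = 0.07 × 0.109869 = 0.00769085
  π_C·L_C = 0.16 × 0.0832392 = 0.0133183
  π_D·L_D = 0.39 × 0.0274087 = 0.0106894
Sum: 0.167231 + 0.00769085 + 0.0133183 + 0.0106894 = 0.19893
So the posterior for Population C is 0.0133183 / 0.19893 ≈ 0.0669.

0.0669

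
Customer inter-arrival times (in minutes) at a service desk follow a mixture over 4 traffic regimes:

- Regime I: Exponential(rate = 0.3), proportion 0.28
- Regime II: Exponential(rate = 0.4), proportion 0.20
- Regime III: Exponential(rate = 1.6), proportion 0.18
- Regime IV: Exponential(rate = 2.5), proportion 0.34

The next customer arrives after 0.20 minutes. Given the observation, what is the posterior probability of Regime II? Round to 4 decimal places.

0.0841

Apply Bayes' rule: the posterior for each component is proportional to its prior times its likelihood at x.
Exponential densities:
  p_I = 0.3·e^(−0.3·0.20) = 0.3·e^(−0.0600) = 0.282529
  p_II = 0.4·e^(−0.4·0.20) = 0.4·e^(−0.0800) = 0.369247
  p_III = 1.6·e^(−1.6·0.20) = 1.6·e^(−0.3200) = 1.16184
  p_IV = 2.5·e^(−2.5·0.20) = 2.5·e^(−0.5000) = 1.51633
Unnormalised posteriors:
  π_I·p_I = 0.28 × 0.282529 = 0.0791082
  π_II·p_II = 0.20 × 0.369247 = 0.0738493
  π_III·p_III = 0.18 × 1.16184 = 0.209131
  π_IV·p_IV = 0.34 × 1.51633 = 0.515551
Sum: 0.0791082 + 0.0738493 + 0.209131 + 0.515551 = 0.87764
P(Regime II | data) ≈ 0.0841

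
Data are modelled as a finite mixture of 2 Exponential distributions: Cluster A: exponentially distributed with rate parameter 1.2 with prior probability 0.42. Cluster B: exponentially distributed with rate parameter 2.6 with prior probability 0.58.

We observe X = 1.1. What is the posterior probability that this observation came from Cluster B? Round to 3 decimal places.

Posterior ∝ prior × likelihood, so P(k | x) ∝ w_k f_k(x); normalise over all components.
Exponential densities:
  p_A = 1.2·e^(−1.2·1.1) = 1.2·e^(−1.3200) = 0.320562
  p_B = 2.6·e^(−2.6·1.1) = 2.6·e^(−2.8600) = 0.148899
Unnormalised posteriors:
  w_A·p_A = 0.42 × 0.320562 = 0.134636
  w_B·p_B = 0.58 × 0.148899 = 0.0863613
Normaliser: 0.134636 + 0.0863613 = 0.220997
P(Cluster B | data) ≈ 0.391

0.391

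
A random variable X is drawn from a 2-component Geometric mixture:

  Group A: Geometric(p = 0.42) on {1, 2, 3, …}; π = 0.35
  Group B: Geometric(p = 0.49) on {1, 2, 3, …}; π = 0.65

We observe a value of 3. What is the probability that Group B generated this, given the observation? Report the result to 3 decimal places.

0.626

P(component k | x) = π_k·f_k(x) / marginal(x), where marginal(x) = Σ_j π_j·f_j(x).
Component likelihoods at x = 3:
  f_A = 0.141288
  f_B = 0.127449
Prior × likelihood for each component:
  π_A·f_A = 0.35 × 0.141288 = 0.0494508
  π_B·f_B = 0.65 × 0.127449 = 0.0828419
Sum: 0.0494508 + 0.0828419 = 0.132293
So the posterior for Group B is 0.0828419 / 0.132293 ≈ 0.626.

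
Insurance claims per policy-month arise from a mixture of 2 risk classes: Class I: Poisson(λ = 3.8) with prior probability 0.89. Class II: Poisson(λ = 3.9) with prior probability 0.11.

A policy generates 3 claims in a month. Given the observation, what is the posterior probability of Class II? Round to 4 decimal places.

0.1079

Apply Bayes' rule: the posterior for each component is proportional to its prior times its likelihood at x.
Poisson probabilities:
  f_I = e^(−3.8)·3.8^3/3! = 0.204588
  f_II = e^(−3.9)·3.9^3/3! = 0.200122
Prior × likelihood for each component:
  π_I·f_I = 0.89 × 0.204588 = 0.182083
  π_II·f_II = 0.11 × 0.200122 = 0.0220134
Marginal: 0.182083 + 0.0220134 = 0.204097
So the posterior for Class II is 0.0220134 / 0.204097 ≈ 0.1079.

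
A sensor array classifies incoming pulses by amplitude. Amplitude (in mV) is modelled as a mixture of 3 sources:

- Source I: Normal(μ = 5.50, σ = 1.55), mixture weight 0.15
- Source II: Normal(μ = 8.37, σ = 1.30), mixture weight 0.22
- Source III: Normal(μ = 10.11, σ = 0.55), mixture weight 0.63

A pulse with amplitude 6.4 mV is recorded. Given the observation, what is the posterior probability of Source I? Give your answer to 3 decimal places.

0.604

The responsibility of component k is P(Z=k) f_k(x) divided by Σ_j P(Z=j) f_j(x).
Evaluate each component's likelihood at the observed value:
  L_I = (1/(1.55·√(2π)))·exp(−(6.4−5.50)²/(2·1.55²)) = 0.257382·exp(-0.16857) = 0.217454
  L_II = (1/(1.30·√(2π)))·exp(−(6.4−8.37)²/(2·1.30²)) = 0.306879·exp(-1.14820) = 0.0973446
  L_III = (1/(0.55·√(2π)))·exp(−(6.4−10.11)²/(2·0.55²)) = 0.725350·exp(-22.75058) = 9.55205e-11
Unnormalised posteriors:
  P(Z=I)·L_I = 0.15 × 0.217454 = 0.0326181
  P(Z=II)·L_II = 0.22 × 0.0973446 = 0.0214158
  P(Z=III)·L_III = 0.63 × 9.55205e-11 = 6.01779e-11
Denominator: 0.0326181 + 0.0214158 + 6.01779e-11 = 0.0540339
P(Source I | x) ≈ 0.604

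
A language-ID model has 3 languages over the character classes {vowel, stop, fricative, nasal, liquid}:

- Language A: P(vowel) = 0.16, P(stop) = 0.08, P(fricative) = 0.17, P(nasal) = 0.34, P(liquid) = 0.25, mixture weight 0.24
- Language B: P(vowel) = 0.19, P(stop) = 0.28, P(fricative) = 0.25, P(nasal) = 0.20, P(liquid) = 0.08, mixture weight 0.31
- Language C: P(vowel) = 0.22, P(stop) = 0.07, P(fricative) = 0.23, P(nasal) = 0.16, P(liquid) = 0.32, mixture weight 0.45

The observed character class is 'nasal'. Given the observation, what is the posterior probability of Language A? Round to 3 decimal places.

0.378

Apply Bayes' rule: the posterior for each component is proportional to its prior times its likelihood at x.
Categorical probabilities:
  L_A = 0.34
  L_B = 0.2
  L_C = 0.16
Prior × likelihood for each component:
  π_A·L_A = 0.24 × 0.34 = 0.0816
  π_B·L_B = 0.31 × 0.2 = 0.062
  π_C·L_C = 0.45 × 0.16 = 0.072
Marginal: 0.0816 + 0.062 + 0.072 = 0.2156
P(Language A | data) ≈ 0.378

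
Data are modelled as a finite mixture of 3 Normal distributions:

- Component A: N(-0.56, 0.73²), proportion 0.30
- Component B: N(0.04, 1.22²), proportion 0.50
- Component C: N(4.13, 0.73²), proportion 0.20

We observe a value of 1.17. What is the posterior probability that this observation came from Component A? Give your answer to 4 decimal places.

0.0850

Apply Bayes' rule: the posterior for each component is proportional to its prior times its likelihood at x.
Normal densities:
  L_A = 0.0329635
  L_B = 0.212941
  L_C = 0.000147025
Weight by the priors:
  π_A·L_A = 0.30 × 0.0329635 = 0.00988906
  π_B·L_B = 0.50 × 0.212941 = 0.106471
  π_C·L_C = 0.20 × 0.000147025 = 2.9405e-05
Evidence: 0.00988906 + 0.106471 + 2.9405e-05 = 0.116389
So the posterior for Component A is 0.00988906 / 0.116389 ≈ 0.0850.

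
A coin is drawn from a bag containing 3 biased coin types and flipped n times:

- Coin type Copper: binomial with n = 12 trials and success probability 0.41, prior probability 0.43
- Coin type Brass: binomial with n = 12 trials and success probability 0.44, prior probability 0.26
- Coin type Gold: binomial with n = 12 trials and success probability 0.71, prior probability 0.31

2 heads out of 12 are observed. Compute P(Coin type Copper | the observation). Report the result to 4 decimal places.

0.7067

Posterior ∝ prior × likelihood, so P(k | x) ∝ π_k f_k(x); normalise over all components.
Component likelihoods at x = 2 heads out of 12:
  p_Copper = C(12,2)·0.41^2·0.59^10 = 66·0.1681·0.00511117 = 0.0567064
  p_Brass = C(12,2)·0.44^2·0.56^10 = 66·0.1936·0.00303305 = 0.0387552
  p_Gold = C(12,2)·0.71^2·0.29^10 = 66·0.5041·4.20707e-06 = 0.000139972
Weight by the priors:
  π_Copper·p_Copper = 0.43 × 0.0567064 = 0.0243837
  π_Brass·p_Brass = 0.26 × 0.0387552 = 0.0100763
  π_Gold·p_Gold = 0.31 × 0.000139972 = 4.33913e-05
Normaliser: 0.0243837 + 0.0100763 + 4.33913e-05 = 0.0345035
So the posterior for Coin type Copper is 0.0243837 / 0.0345035 ≈ 0.7067.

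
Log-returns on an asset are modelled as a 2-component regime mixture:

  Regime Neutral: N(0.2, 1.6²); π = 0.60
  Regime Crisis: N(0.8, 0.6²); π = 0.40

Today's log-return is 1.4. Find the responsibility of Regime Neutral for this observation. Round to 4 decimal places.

Posterior ∝ prior × likelihood, so P(k | x) ∝ π_k f_k(x); normalise over all components.
Component likelihoods at x = 1.4:
  f_Neutral = 0.188211
  f_Crisis = 0.403285
Prior × likelihood for each component:
  π_Neutral·f_Neutral = 0.60 × 0.188211 = 0.112927
  π_Crisis·f_Crisis = 0.40 × 0.403285 = 0.161314
Marginal: 0.112927 + 0.161314 = 0.27424
Responsibility of Regime Neutral: 0.112927 / 0.27424 ≈ 0.4118

0.4118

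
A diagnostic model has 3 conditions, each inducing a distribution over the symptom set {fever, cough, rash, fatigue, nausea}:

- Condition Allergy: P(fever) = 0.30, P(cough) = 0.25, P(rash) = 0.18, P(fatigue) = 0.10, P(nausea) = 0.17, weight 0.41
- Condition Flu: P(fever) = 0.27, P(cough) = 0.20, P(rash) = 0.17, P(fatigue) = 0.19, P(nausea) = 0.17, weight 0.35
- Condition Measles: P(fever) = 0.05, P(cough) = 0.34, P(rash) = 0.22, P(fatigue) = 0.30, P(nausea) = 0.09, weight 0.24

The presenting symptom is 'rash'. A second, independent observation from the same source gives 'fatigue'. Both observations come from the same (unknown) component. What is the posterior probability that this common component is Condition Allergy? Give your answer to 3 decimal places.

0.214

By Bayes' theorem, P(k | x) = P(Z=k) f_k(x) / Σ_j P(Z=j) f_j(x).
Since both observations come from the same component, the likelihood for component k is f_k(x₁)·f_k(x₂).
  L_Allergy = [0.18] × [0.1] = 0.018
  L_Flu = [0.17] × [0.19] = 0.0323
  L_Measles = [0.22] × [0.3] = 0.066
Weight by the priors:
  P(Z=Allergy)·L_Allergy = 0.41 × 0.018 = 0.00738
  P(Z=Flu)·L_Flu = 0.35 × 0.0323 = 0.011305
  P(Z=Measles)·L_Measles = 0.24 × 0.066 = 0.01584
Sum: 0.00738 + 0.011305 + 0.01584 = 0.034525
So the posterior for Condition Allergy is 0.00738 / 0.034525 ≈ 0.214.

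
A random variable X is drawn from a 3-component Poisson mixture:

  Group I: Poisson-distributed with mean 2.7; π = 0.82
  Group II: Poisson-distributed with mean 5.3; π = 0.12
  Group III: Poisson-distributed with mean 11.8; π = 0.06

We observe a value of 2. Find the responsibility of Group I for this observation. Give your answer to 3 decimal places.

0.960

P(component k | x) = π_k·f_k(x) / marginal(x), where marginal(x) = Σ_j π_j·f_j(x).
Component likelihoods at x = 2:
  p_I = 0.244964
  p_II = 0.0701069
  p_III = 0.000522467
Weight by the priors:
  π_I·p_I = 0.82 × 0.244964 = 0.200871
  π_II·p_II = 0.12 × 0.0701069 = 0.00841283
  π_III·p_III = 0.06 × 0.000522467 = 3.1348e-05
Normaliser: 0.200871 + 0.00841283 + 3.1348e-05 = 0.209315
P(Group I | the observation) = 0.200871 / 0.209315 ≈ 0.960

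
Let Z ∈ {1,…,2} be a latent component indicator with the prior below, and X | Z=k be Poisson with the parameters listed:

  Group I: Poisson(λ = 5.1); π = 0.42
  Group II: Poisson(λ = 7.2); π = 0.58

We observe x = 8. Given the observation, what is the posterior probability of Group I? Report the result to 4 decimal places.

Posterior ∝ prior × likelihood, so P(k | x) ∝ P(Z=k) f_k(x); normalise over all components.
Component likelihoods at x = 8:
  p_I = 0.0692052
  p_II = 0.133727
Unnormalised posteriors:
  P(Z=I)·p_I = 0.42 × 0.0692052 = 0.0290662
  P(Z=II)·p_II = 0.58 × 0.133727 = 0.0775617
Evidence: 0.0290662 + 0.0775617 = 0.106628
P(Group I | the observation) = 0.0290662 / 0.106628 ≈ 0.2726

0.2726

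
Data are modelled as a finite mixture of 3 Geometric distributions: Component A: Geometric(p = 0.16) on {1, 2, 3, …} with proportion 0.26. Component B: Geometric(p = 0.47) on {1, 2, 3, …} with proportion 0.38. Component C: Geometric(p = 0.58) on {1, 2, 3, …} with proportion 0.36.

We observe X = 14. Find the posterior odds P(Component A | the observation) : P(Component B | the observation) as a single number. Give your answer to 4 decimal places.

92.7377

The posterior odds equal the prior odds times the likelihood ratio: (P(Z=i)/P(Z=j))·(f_i(x)/f_j(x)).
Evaluate each component's likelihood at the observed value:
  L_A = 0.16·(1−0.16)^13 = 0.16·0.103665 = 0.0165863
  L_B = 0.47·(1−0.47)^13 = 0.47·0.000260367 = 0.000122373
  L_C = 0.58·(1−0.58)^13 = 0.58·1.26544e-05 = 7.33954e-06
Posterior odds = (P(Z=A)·L_A) / (P(Z=B)·L_B) = (0.26·0.0165863) / (0.38·0.000122373) = 0.00431245 / 4.65016e-05 ≈ 92.7377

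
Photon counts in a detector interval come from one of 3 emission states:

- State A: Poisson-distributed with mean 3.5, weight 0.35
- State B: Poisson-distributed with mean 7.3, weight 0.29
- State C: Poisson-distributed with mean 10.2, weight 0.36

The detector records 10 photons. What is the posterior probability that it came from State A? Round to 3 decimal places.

P(component k | x) = π_k·f_k(x) / marginal(x), where marginal(x) = Σ_j π_j·f_j(x).
Poisson probabilities:
  p_A = e^(−3.5)·3.5^10/10! = 0.00229555
  p_B = e^(−7.3)·7.3^10/10! = 0.0800048
  p_C = e^(−10.2)·10.2^10/10! = 0.124863
Weight by the priors:
  π_A·p_A = 0.35 × 0.00229555 = 0.000803442
  π_B·p_B = 0.29 × 0.0800048 = 0.0232014
  π_C·p_C = 0.36 × 0.124863 = 0.0449508
Marginal: 0.000803442 + 0.0232014 + 0.0449508 = 0.0689556
So the posterior for State A is 0.000803442 / 0.0689556 ≈ 0.012.

0.012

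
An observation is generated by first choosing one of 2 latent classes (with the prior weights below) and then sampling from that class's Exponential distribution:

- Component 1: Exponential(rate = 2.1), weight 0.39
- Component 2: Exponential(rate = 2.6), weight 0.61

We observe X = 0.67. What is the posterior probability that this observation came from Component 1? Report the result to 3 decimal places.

0.419

P(component k | x) = P(Z=k)·f_k(x) / marginal(x), where marginal(x) = Σ_j P(Z=j)·f_j(x).
Component likelihoods at x = 0.67:
  L_1 = 0.514241
  L_2 = 0.455441
Multiply by the mixture weights:
  P(Z=1)·L_1 = 0.39 × 0.514241 = 0.200554
  P(Z=2)·L_2 = 0.61 × 0.455441 = 0.277819
Evidence: 0.200554 + 0.277819 = 0.478373
P(Component 1 | data) ≈ 0.419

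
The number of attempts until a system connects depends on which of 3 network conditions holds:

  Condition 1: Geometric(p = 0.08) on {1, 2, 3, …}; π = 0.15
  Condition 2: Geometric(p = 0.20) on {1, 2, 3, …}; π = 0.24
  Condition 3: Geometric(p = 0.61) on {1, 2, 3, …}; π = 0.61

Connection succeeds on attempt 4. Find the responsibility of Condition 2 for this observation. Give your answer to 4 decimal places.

0.4389

Posterior ∝ prior × likelihood, so P(k | x) ∝ P(Z=k) f_k(x); normalise over all components.
Geometric probabilities:
  p_1 = 0.08·(1−0.08)^3 = 0.08·0.778688 = 0.062295
  p_2 = 0.20·(1−0.20)^3 = 0.20·0.512 = 0.1024
  p_3 = 0.61·(1−0.61)^3 = 0.61·0.059319 = 0.0361846
Prior × likelihood for each component:
  P(Z=1)·p_1 = 0.15 × 0.062295 = 0.00934426
  P(Z=2)·p_2 = 0.24 × 0.1024 = 0.024576
  P(Z=3)·p_3 = 0.61 × 0.0361846 = 0.0220726
Sum: 0.00934426 + 0.024576 + 0.0220726 = 0.0559929
P(Condition 2 | the observation) ≈ 0.4389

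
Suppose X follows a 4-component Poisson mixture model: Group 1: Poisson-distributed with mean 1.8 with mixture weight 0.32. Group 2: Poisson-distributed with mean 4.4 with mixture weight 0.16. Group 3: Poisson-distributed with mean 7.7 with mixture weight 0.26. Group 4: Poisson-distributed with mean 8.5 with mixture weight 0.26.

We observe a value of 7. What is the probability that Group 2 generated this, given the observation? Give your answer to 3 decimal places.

By Bayes' theorem, P(k | x) = π_k f_k(x) / Σ_j π_j f_j(x).
Poisson probabilities:
  p_1 = e^(−1.8)·1.8^7/7! = 0.00200792
  p_2 = e^(−4.4)·4.4^7/7! = 0.0777754
  p_3 = e^(−7.7)·7.7^7/7! = 0.144191
  p_4 = e^(−8.5)·8.5^7/7! = 0.129419
Multiply by the mixture weights:
  π_1·p_1 = 0.32 × 0.00200792 = 0.000642535
  π_2·p_2 = 0.16 × 0.0777754 = 0.0124441
  π_3·p_3 = 0.26 × 0.144191 = 0.0374896
  π_4·p_4 = 0.26 × 0.129419 = 0.033649
Evidence: 0.000642535 + 0.0124441 + 0.0374896 + 0.033649 = 0.0842252
Responsibility of Group 2: 0.0124441 / 0.0842252 ≈ 0.148

0.148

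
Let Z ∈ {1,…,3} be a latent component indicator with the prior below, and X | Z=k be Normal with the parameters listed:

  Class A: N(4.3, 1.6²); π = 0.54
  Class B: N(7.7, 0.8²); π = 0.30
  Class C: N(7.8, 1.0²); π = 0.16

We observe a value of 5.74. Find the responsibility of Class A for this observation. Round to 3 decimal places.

Apply Bayes' rule: the posterior for each component is proportional to its prior times its likelihood at x.
Normal densities:
  f_A = (1/(1.6·√(2π)))·exp(−(5.74−4.3)²/(2·1.6²)) = 0.249339·exp(-0.40500) = 0.166303
  f_B = (1/(0.8·√(2π)))·exp(−(5.74−7.7)²/(2·0.8²)) = 0.498678·exp(-3.00125) = 0.0247967
  f_C = (1/(1.0·√(2π)))·exp(−(5.74−7.8)²/(2·1.0²)) = 0.398942·exp(-2.12180) = 0.0477996
Multiply by the mixture weights:
  w_A·f_A = 0.54 × 0.166303 = 0.0898038
  w_B·f_B = 0.30 × 0.0247967 = 0.00743901
  w_C·f_C = 0.16 × 0.0477996 = 0.00764793
Marginal: 0.0898038 + 0.00743901 + 0.00764793 = 0.104891
Responsibility of Class A: 0.0898038 / 0.104891 ≈ 0.856

0.856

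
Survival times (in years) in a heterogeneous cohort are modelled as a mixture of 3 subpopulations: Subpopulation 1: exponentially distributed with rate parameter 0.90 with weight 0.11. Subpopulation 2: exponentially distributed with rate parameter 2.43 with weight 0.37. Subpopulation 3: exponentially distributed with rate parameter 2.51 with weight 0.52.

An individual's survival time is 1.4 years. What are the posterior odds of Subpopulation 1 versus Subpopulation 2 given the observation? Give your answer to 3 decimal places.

0.938

Since P(k|x) ∝ P(Z=k) f_k(x), the posterior odds are P(Z=i) f_i(x) / (P(Z=j) f_j(x)).
Evaluate each component's likelihood at the observed value:
  p_1 = 0.255289
  p_2 = 0.080935
  p_3 = 0.0747417
Posterior odds = (P(Z=1)·p_1) / (P(Z=2)·p_2) = (0.11·0.255289) / (0.37·0.080935) = 0.0280817 / 0.029946 ≈ 0.938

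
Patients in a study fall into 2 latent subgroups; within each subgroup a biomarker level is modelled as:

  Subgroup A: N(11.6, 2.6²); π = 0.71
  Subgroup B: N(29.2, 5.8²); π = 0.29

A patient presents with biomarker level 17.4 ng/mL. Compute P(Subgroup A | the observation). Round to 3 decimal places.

Apply Bayes' rule: the posterior for each component is proportional to its prior times its likelihood at x.
Component likelihoods at x = 17.4 ng/mL:
  p_A = (1/(2.6·√(2π)))·exp(−(17.4−11.6)²/(2·2.6²)) = 0.153439·exp(-2.48817) = 0.012745
  p_B = (1/(5.8·√(2π)))·exp(−(17.4−29.2)²/(2·5.8²)) = 0.068783·exp(-2.06956) = 0.00868328
Unnormalised posteriors:
  w_A·p_A = 0.71 × 0.012745 = 0.00904896
  w_B·p_B = 0.29 × 0.00868328 = 0.00251815
Denominator: 0.00904896 + 0.00251815 = 0.0115671
So the posterior for Subgroup A is 0.00904896 / 0.0115671 ≈ 0.782.

0.782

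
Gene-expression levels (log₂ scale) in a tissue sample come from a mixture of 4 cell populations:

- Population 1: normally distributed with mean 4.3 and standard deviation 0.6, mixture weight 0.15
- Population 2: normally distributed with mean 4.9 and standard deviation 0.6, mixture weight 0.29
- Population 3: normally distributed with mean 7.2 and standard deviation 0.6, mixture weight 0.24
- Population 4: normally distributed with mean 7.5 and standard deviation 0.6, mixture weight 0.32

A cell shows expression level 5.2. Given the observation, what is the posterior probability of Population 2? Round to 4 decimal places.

Apply Bayes' rule: the posterior for each component is proportional to its prior times its likelihood at x.
Component likelihoods at x = 5.2:
  p_1 = (1/(0.6·√(2π)))·exp(−(5.2−4.3)²/(2·0.6²)) = 0.664904·exp(-1.12500) = 0.215863
  p_2 = (1/(0.6·√(2π)))·exp(−(5.2−4.9)²/(2·0.6²)) = 0.664904·exp(-0.12500) = 0.586776
  p_3 = (1/(0.6·√(2π)))·exp(−(5.2−7.2)²/(2·0.6²)) = 0.664904·exp(-5.55556) = 0.00257046
  p_4 = (1/(0.6·√(2π)))·exp(−(5.2−7.5)²/(2·0.6²)) = 0.664904·exp(-7.34722) = 0.000428451
Prior × likelihood for each component:
  w_1·p_1 = 0.15 × 0.215863 = 0.0323794
  w_2·p_2 = 0.29 × 0.586776 = 0.170165
  w_3·p_3 = 0.24 × 0.00257046 = 0.000616912
  w_4·p_4 = 0.32 × 0.000428451 = 0.000137104
Evidence: 0.0323794 + 0.170165 + 0.000616912 + 0.000137104 = 0.203298
P(Population 2 | data) ≈ 0.8370

0.8370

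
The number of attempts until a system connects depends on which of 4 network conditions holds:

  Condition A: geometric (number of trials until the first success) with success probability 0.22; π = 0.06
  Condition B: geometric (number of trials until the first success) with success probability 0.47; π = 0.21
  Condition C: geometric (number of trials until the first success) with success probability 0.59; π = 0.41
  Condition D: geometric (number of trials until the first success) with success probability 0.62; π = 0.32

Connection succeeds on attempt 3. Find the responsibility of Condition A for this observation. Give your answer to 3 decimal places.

The responsibility of component k is P(Z=k) f_k(x) divided by Σ_j P(Z=j) f_j(x).
Geometric probabilities:
  f_A = 0.133848
  f_B = 0.132023
  f_C = 0.099179
  f_D = 0.089528
Prior × likelihood for each component:
  P(Z=A)·f_A = 0.06 × 0.133848 = 0.00803088
  P(Z=B)·f_B = 0.21 × 0.132023 = 0.0277248
  P(Z=C)·f_C = 0.41 × 0.099179 = 0.0406634
  P(Z=D)·f_D = 0.32 × 0.089528 = 0.028649
Marginal: 0.00803088 + 0.0277248 + 0.0406634 + 0.028649 = 0.105068
P(Condition A | the observation) = 0.00803088 / 0.105068 ≈ 0.076

0.076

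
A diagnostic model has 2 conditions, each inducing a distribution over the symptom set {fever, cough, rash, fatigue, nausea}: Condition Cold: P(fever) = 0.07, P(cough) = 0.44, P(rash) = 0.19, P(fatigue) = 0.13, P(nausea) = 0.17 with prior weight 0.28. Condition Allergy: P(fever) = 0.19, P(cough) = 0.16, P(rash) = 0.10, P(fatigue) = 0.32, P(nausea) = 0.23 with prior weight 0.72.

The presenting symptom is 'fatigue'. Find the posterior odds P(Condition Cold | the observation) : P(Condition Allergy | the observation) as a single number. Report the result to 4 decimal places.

0.1580

The posterior odds equal the prior odds times the likelihood ratio: (π_i/π_j)·(f_i(x)/f_j(x)).
Evaluate each component's likelihood at the observed value:
  L_Cold = 0.13
  L_Allergy = 0.32
Posterior odds = (π_Cold·L_Cold) / (π_Allergy·L_Allergy) = (0.28·0.13) / (0.72·0.32) = 0.0364 / 0.2304 ≈ 0.1580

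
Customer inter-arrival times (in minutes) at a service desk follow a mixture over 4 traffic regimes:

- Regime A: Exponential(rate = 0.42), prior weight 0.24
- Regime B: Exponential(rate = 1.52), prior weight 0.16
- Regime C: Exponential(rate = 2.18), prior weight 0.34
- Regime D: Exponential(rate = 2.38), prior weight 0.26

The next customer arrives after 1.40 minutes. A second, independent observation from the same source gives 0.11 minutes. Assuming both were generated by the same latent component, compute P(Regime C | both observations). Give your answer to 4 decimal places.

By Bayes' theorem, P(k | x) = π_k f_k(x) / Σ_j π_j f_j(x).
Since both observations come from the same component, the likelihood for component k is f_k(x₁)·f_k(x₂).
  f_A = [0.233284] × [0.401037] = 0.0935554
  f_B = [0.180994] × [1.28597] = 0.232753
  f_C = [0.103036] × [1.71519] = 0.176727
  f_D = [0.0850174] × [1.8318] = 0.155735
Weight by the priors:
  π_A·f_A = 0.24 × 0.0935554 = 0.0224533
  π_B·f_B = 0.16 × 0.232753 = 0.0372404
  π_C·f_C = 0.34 × 0.176727 = 0.0600871
  π_D·f_D = 0.26 × 0.155735 = 0.0404911
Normaliser: 0.0224533 + 0.0372404 + 0.0600871 + 0.0404911 = 0.160272
Responsibility of Regime C: 0.0600871 / 0.160272 ≈ 0.3749

0.3749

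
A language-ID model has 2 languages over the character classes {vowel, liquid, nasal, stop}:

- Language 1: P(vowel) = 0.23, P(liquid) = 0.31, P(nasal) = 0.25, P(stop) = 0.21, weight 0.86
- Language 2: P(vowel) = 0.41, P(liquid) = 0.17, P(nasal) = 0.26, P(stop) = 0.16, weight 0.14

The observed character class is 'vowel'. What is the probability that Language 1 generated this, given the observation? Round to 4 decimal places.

0.7751

P(component k | x) = P(Z=k)·f_k(x) / marginal(x), where marginal(x) = Σ_j P(Z=j)·f_j(x).
Component likelihoods at x = 'vowel':
  p_1 = P(vowel | comp) = 0.23
  p_2 = P(vowel | comp) = 0.41
Unnormalised posteriors:
  P(Z=1)·p_1 = 0.86 × 0.23 = 0.1978
  P(Z=2)·p_2 = 0.14 × 0.41 = 0.0574
Denominator: 0.1978 + 0.0574 = 0.2552
Responsibility of Language 1: 0.1978 / 0.2552 ≈ 0.7751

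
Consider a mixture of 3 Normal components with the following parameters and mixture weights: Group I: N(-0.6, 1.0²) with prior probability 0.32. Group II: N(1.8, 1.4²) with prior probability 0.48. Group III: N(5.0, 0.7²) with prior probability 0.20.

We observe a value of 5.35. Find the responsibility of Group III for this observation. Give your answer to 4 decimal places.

Apply Bayes' rule: the posterior for each component is proportional to its prior times its likelihood at x.
Evaluate each component's likelihood at the observed value:
  p_I = 8.19134e-09
  p_II = 0.0114435
  p_III = 0.50295
Prior × likelihood for each component:
  w_I·p_I = 0.32 × 8.19134e-09 = 2.62123e-09
  w_II·p_II = 0.48 × 0.0114435 = 0.00549288
  w_III·p_III = 0.20 × 0.50295 = 0.10059
Normaliser: 2.62123e-09 + 0.00549288 + 0.10059 = 0.106083
P(Group III | data) ≈ 0.9482

0.9482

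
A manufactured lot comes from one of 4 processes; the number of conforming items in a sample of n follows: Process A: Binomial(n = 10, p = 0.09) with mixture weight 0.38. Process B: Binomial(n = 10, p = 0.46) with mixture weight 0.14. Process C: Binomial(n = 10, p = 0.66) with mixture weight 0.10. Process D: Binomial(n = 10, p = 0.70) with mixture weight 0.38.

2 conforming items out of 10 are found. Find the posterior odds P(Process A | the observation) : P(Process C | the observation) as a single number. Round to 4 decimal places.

186.0718

Only the two components matter; the odds are (π_i f_i(x)) / (π_j f_j(x)).
Evaluate each component's likelihood at the observed value:
  f_A = C(10,2)·0.09^2·0.91^8 = 45·0.0081·0.470253 = 0.171407
  f_B = C(10,2)·0.46^2·0.54^8 = 45·0.2116·0.0072302 = 0.0688459
  f_C = C(10,2)·0.66^2·0.34^8 = 45·0.4356·0.000178579 = 0.00350051
  f_D = C(10,2)·0.70^2·0.30^8 = 45·0.49·6.561e-05 = 0.0014467
Posterior odds = (π_A·f_A) / (π_C·f_C) = (0.38·0.171407) / (0.10·0.00350051) = 0.0651347 / 0.000350051 ≈ 186.0718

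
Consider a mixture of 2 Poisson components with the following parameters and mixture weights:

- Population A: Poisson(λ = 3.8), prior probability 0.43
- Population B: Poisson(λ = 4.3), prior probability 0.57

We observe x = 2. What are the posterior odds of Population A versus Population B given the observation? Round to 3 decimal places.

0.971

Since P(k|x) ∝ π_k f_k(x), the posterior odds are π_i f_i(x) / (π_j f_j(x)).
Poisson probabilities:
  f_A = e^(−3.8)·3.8^2/2! = 0.161517
  f_B = e^(−4.3)·4.3^2/2! = 0.125441
Odds = (0.43/0.57) × (0.161517/0.125441) = 0.754386 × 1.28759 ≈ 0.971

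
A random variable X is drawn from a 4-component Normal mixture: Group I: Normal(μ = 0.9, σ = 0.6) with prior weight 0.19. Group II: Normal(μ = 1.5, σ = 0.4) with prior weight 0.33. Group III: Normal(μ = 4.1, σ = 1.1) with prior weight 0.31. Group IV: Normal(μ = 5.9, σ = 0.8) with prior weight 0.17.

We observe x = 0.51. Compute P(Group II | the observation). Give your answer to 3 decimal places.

The responsibility of component k is π_k f_k(x) divided by Σ_j π_j f_j(x).
Normal densities:
  p_I = (1/(0.6·√(2π)))·exp(−(0.51−0.9)²/(2·0.6²)) = 0.664904·exp(-0.21125) = 0.538287
  p_II = (1/(0.4·√(2π)))·exp(−(0.51−1.5)²/(2·0.4²)) = 0.997356·exp(-3.06281) = 0.0466324
  p_III = (1/(1.1·√(2π)))·exp(−(0.51−4.1)²/(2·1.1²)) = 0.362675·exp(-5.32566) = 0.00176446
  p_IV = (1/(0.8·√(2π)))·exp(−(0.51−5.9)²/(2·0.8²)) = 0.498678·exp(-22.69695) = 6.92881e-11
Prior × likelihood for each component:
  π_I·p_I = 0.19 × 0.538287 = 0.102275
  π_II·p_II = 0.33 × 0.0466324 = 0.0153887
  π_III·p_III = 0.31 × 0.00176446 = 0.000546983
  π_IV·p_IV = 0.17 × 6.92881e-11 = 1.1779e-11
Evidence: 0.102275 + 0.0153887 + 0.000546983 + 1.1779e-11 = 0.11821
P(Group II | the observation) = 0.0153887 / 0.11821 ≈ 0.130

0.130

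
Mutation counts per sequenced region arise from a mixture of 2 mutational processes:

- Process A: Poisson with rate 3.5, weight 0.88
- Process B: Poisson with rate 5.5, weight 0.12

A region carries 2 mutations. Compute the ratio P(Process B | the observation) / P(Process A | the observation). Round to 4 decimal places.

0.0456

The posterior odds equal the prior odds times the likelihood ratio: (π_i/π_j)·(f_i(x)/f_j(x)).
Poisson probabilities:
  p_A = e^(−3.5)·3.5^2/2! = 0.184959
  p_B = e^(−5.5)·5.5^2/2! = 0.0618124
Posterior odds = (π_B·p_B) / (π_A·p_A) = (0.12·0.0618124) / (0.88·0.184959) = 0.00741749 / 0.162764 ≈ 0.0456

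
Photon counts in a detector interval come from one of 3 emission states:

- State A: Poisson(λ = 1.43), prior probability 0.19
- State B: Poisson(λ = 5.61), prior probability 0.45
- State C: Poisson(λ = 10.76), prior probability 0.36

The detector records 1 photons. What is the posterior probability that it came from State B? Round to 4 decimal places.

0.1243

By Bayes' theorem, P(k | x) = π_k f_k(x) / Σ_j π_j f_j(x).
Component likelihoods at x = 1 photons:
  L_A = 0.342212
  L_B = 0.0205386
  L_C = 0.000228457
Weight by the priors:
  π_A·L_A = 0.19 × 0.342212 = 0.0650202
  π_B·L_B = 0.45 × 0.0205386 = 0.00924237
  π_C·L_C = 0.36 × 0.000228457 = 8.22444e-05
Sum: 0.0650202 + 0.00924237 + 8.22444e-05 = 0.0743448
P(State B | the observation) = 0.00924237 / 0.0743448 ≈ 0.1243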